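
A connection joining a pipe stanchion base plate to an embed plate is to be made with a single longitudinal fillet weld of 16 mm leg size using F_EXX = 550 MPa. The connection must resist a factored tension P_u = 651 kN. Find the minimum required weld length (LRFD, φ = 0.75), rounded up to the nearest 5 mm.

Throat t_e = 0.707 × 16 = 11.31 mm.
φr_n = 0.75 × 0.6 × 550 × 11.31 × 10⁻³ = 2.8 kN/mm.
L_req = P_u / φr_n = 651 / 2.8 = 232.5 mm total.
Round up → use L = 235 mm.

L = 235 mm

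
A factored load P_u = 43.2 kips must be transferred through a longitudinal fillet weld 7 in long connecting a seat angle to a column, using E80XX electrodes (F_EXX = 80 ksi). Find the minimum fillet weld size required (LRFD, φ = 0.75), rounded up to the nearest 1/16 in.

w = 1/4 in

Total weld length L = 7 in.
Required throat t_e = P_u / (φ × 0.6 F_EXX × L) = 43.2 / (0.75 × 0.6 × 80 × 7) = 0.1714 in.
Required leg w = t_e / 0.707 = 0.2425 in → use 1/4 in.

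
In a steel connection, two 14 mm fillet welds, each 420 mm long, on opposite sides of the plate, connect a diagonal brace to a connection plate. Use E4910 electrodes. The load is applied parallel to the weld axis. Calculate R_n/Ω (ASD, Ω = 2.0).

E49XX → F_EXX = 490 MPa.
Effective throat t_e = 0.707 × 14 = 9.898 mm.
Total length L = 840 mm; A_we = 9.898 × 840 = 8314 mm².
F_nw = 0.6 F_EXX = 0.6 × 490 = 294 MPa.
R_n = 294 × 8314 × 10⁻³ = 2444 kN; R_n/Ω = 2444/2.0 = 1222 kN.

R_n/Ω ≈ 1220 kN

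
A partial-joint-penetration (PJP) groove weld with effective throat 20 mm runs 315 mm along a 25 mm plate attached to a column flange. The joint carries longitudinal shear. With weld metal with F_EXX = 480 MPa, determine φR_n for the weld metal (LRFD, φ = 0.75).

Effective throat (given) t_e = 20 mm.
A_we = 20 × 315 = 6300 mm².
F_nw = 0.6 F_EXX = 288 MPa.
φR_n = 0.75 × 288 × 6300 × 10⁻³ = 1361 kN.

φR_n ≈ 1360 kN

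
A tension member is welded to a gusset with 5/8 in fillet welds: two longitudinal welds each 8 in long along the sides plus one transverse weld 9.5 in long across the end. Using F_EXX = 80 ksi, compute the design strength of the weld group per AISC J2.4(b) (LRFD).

φR_n ≈ 443 kip

t_e = 0.707 × 0.625 = 0.4419 in.
R_nwl = 0.6 × 80 × 0.4419 × 16 = 339.4 kip (longitudinal, 2 welds).
R_nwt = 0.6 × 80 × 0.4419 × 9.5 = 201.5 kip (transverse, base value).
(i) R_nwl + R_nwt = 540.9 kip; (ii) 0.85 R_nwl + 1.5 R_nwt = 590.7 kip.
R_n = max = 590.7 kip [governs: (ii)]; φR_n = 443 kip.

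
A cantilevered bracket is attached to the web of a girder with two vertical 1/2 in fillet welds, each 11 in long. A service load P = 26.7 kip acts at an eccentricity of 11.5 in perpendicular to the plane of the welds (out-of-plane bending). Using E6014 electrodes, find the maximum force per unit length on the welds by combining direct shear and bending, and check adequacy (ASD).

f_max ≈ 7.71 kip/in; NOT adequate

E60XX → F_EXX = 60 ksi.
L_w = 2 × 11 = 22 in; section modulus (unit throat) S = 2 × L²/6 = 40.33 in².
Direct shear f_v = P/L_w = 26.7/22 = 1.214 kip/in.
Moment M = P × e = 26.7 × 11.5 = 307.05 kip·in; bending f_b = M/S = 7.613 kip/in.
f_max = √(f_v² + f_b²) = √(1.214² + 7.613²) = 7.709 kip/in.
r_n/Ω = (1/2.0) × 0.6 × 60 × (0.707 × 0.5) = 6.363 kip/in → NOT adequate.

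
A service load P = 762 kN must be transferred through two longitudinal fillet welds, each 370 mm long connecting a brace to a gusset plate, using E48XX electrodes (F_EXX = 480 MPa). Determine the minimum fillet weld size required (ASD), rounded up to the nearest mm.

Total weld length L = 740 mm.
Required throat t_e = P × Ω / (0.6 F_EXX × L) = 762 × 2.0 / (0.6 × 480 × 740 × 10⁻³) = 7.151 mm.
Required leg w = t_e / 0.707 = 10.11 mm → use 11 mm.

w = 11 mm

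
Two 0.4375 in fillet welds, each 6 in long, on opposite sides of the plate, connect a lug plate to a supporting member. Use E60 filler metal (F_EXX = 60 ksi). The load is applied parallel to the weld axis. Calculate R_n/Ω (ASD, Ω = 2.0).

Effective throat t_e = 0.707 × 0.4375 = 0.3093 in.
Total length L = 12 in; A_we = 0.3093 × 12 = 3.712 in².
F_nw = 0.6 F_EXX = 0.6 × 60 = 36 ksi.
R_n = 36 × 3.712 = 133.6 kip; R_n/Ω = 133.6/2.0 = 66.81 kip.

R_n/Ω ≈ 66.8 kip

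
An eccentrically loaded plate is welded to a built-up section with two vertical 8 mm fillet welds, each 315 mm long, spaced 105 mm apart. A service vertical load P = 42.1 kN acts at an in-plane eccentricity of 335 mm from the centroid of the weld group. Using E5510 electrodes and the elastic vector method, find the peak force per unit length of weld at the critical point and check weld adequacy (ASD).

E55XX → F_EXX = 550 MPa.
Total weld length L_w = 630 mm. Treat welds as unit-width lines.
Polar moment about centroid: J = 2[d³/12 + d(b/2)²] = 2[315³/12 + 315×52.5²] = 6946000 mm³.
Direct shear f_v = P/L_w = 42.1×10³ / 630 = 66.83 N/mm (vertical).
Torsion M = P·e = 42.1×10³ × 335 = 14104000 N·mm.
Critical point at (x, y) = (52.5, 157.5) from centroid. f_tx = M·y/J = 319.8 N/mm; f_ty = M·x/J = 106.6 N/mm.
Resultant f_max = √[f_tx² + (f_v + f_ty)²] = √[319.8² + (66.83 + 106.6)²] = 363.8 N/mm.
Capacity per unit length: r_n/Ω = (1/2.0) × 0.6 × 550 × (0.707 × 8) = 933.2 N/mm.
363.8 ≤ 933.2 → adequate.

f_max ≈ 364 N/mm; adequate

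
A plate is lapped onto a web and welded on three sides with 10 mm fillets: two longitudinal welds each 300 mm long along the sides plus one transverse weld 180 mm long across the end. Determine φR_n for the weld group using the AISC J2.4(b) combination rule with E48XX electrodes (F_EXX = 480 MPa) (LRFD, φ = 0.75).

φR_n ≈ 1190 kN

t_e = 0.707 × 10 = 7.07 mm.
R_nwl = 0.6 × 480 × 7.07 × 600 × 10⁻³ = 1222 kN (longitudinal, 2 welds).
R_nwt = 0.6 × 480 × 7.07 × 180 × 10⁻³ = 366.5 kN (transverse, base value).
(i) R_nwl + R_nwt = 1588 kN; (ii) 0.85 R_nwl + 1.5 R_nwt = 1588 kN.
R_n = max = 1588 kN [governs: (ii)]; φR_n = 1191 kN.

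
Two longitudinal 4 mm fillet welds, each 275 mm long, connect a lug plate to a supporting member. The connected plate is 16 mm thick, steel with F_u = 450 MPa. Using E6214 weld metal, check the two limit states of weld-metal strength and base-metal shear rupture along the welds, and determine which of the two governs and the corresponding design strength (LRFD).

E62XX → F_EXX = 620 MPa.
t_e = 0.707 × 4 = 2.828 mm; L = 550 mm.
Weld metal: φR_n = 0.75 × 0.6 × 620 × 2.828 × 550 × 10⁻³ = 434 kN.
Base metal (shear rupture): φR_n = 0.75 × 0.6 × 450 × 16 × 550 × 10⁻³ = 1782 kN.
Governing: weld metal.

φR_n ≈ 434 kN (weld metal governs)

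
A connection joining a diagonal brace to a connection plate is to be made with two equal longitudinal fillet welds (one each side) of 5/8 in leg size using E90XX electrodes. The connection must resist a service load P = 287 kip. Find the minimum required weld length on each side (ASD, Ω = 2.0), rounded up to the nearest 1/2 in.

E90XX → F_EXX = 90 ksi.
Throat t_e = 0.707 × 0.625 = 0.4419 in.
r_n/Ω = (0.6 × 90 × 0.4419) / 2.0 = 11.93 kip/in.
L_req = P / (r_n/Ω) = 287 / 11.93 = 24.06 in total.
Per side: 24.06 / 2 = 12.03 in.
Round up → use L = 12.5 in on each side.

L = 12.5 in on each side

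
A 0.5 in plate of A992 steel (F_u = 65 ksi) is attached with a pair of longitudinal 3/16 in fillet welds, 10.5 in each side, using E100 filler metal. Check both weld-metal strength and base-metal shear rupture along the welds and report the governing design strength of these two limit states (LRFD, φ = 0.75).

φR_n ≈ 125 kips (weld metal governs)

E100XX → F_EXX = 100 ksi.
t_e = 0.707 × 0.1875 = 0.1326 in; L = 21 in.
Weld metal: φR_n = 0.75 × 0.6 × 100 × 0.1326 × 21 = 125.3 kips.
Base metal (shear rupture): φR_n = 0.75 × 0.6 × 65 × 0.5 × 21 = 307.1 kips.
Governing: weld metal.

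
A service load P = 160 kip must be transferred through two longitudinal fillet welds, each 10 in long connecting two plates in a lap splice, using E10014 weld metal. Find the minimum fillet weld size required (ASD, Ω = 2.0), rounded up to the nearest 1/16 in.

E100XX → F_EXX = 100 ksi.
Total weld length L = 20 in.
Required throat t_e = P × Ω / (0.6 F_EXX × L) = 160 × 2.0 / (0.6 × 100 × 20) = 0.2667 in.
Required leg w = t_e / 0.707 = 0.3772 in → use 7/16 in.

w = 7/16 in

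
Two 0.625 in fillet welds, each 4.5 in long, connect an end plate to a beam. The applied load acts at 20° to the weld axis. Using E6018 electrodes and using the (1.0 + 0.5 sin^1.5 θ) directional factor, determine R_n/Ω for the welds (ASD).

E60XX → F_EXX = 60 ksi.
t_e = 0.707 × 0.625 = 0.4419 in; A_we = 0.4419 × 9 = 3.977 in².
Directional factor: 1.0 + 0.5 sin^1.5(20°) = 1.1.
F_nw = 0.6 × 60 × 1.1 = 39.6 ksi.
R_n/Ω = (39.6 × 3.977) / 2.0 = 78.74 kips.

R_n/Ω ≈ 78.7 kips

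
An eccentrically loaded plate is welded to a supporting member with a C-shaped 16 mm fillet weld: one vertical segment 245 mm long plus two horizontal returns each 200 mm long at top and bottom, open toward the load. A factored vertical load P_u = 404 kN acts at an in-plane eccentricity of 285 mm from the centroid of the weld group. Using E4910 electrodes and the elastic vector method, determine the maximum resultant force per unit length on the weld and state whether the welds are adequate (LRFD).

E49XX → F_EXX = 490 MPa.
Total weld length L_w = 645 mm. Treat welds as unit-width lines.
Centroid: x̄ = 2×200×100 / 645 = 62.02 mm from the vertical weld.
Polar moment about centroid: J = I_x + I_y = [245³/12 + 2×200×122.5²] + [245×62.02² + 2(200³/12 + 200×37.98²)] = 10080000 mm³.
Direct shear f_v = P/L_w = 404×10³ / 645 = 626.4 N/mm (vertical).
Torsion M = P·e = 404×10³ × 285 = 115140000 N·mm.
Critical point at (x, y) = (138, 122.5) from centroid. f_tx = M·y/J = 1399 N/mm; f_ty = M·x/J = 1576 N/mm.
Resultant f_max = √[f_tx² + (f_v + f_ty)²] = √[1399² + (626.4 + 1576)²] = 2609 N/mm.
Capacity per unit length: φr_n = 0.75 × 0.6 × 490 × (0.707 × 16) = 2494 N/mm.
2609 > 2494 → NOT adequate.

f_max ≈ 2610 N/mm; NOT adequate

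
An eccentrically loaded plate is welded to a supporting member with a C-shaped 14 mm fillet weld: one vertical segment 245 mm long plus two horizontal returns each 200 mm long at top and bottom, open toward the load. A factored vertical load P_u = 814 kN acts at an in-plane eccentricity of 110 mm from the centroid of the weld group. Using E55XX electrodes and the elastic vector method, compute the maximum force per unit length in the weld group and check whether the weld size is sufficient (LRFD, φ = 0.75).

E55XX → F_EXX = 550 MPa.
Total weld length L_w = 645 mm. Treat welds as unit-width lines.
Centroid: x̄ = 2×200×100 / 645 = 62.02 mm from the vertical weld.
Polar moment about centroid: J = I_x + I_y = [245³/12 + 2×200×122.5²] + [245×62.02² + 2(200³/12 + 200×37.98²)] = 10080000 mm³.
Direct shear f_v = P/L_w = 814×10³ / 645 = 1262 N/mm (vertical).
Torsion M = P·e = 814×10³ × 110 = 89540000 N·mm.
Critical point at (x, y) = (138, 122.5) from centroid. f_tx = M·y/J = 1088 N/mm; f_ty = M·x/J = 1226 N/mm.
Resultant f_max = √[f_tx² + (f_v + f_ty)²] = √[1088² + (1262 + 1226)²] = 2715 N/mm.
Capacity per unit length: φr_n = 0.75 × 0.6 × 550 × (0.707 × 14) = 2450 N/mm.
2715 > 2450 → NOT adequate.

f_max ≈ 2720 N/mm; NOT adequate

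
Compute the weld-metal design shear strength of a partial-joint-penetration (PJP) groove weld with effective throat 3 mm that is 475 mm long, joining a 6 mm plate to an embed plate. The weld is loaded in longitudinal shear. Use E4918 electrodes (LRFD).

E49XX → F_EXX = 490 MPa.
Effective throat (given) t_e = 3 mm.
A_we = 3 × 475 = 1425 mm².
F_nw = 0.6 F_EXX = 294 MPa.
φR_n = 0.75 × 294 × 1425 × 10⁻³ = 314.2 kN.

φR_n ≈ 314 kN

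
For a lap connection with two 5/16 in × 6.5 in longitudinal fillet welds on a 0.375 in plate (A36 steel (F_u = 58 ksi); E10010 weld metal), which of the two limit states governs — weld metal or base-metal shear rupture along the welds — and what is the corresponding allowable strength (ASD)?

R_n/Ω ≈ 84.8 kip (base-metal shear rupture governs)

E100XX → F_EXX = 100 ksi.
t_e = 0.707 × 0.3125 = 0.2209 in; L = 13 in.
Weld metal: R_n/Ω = (1/2.0) × 0.6 × 100 × 0.2209 × 13 = 86.17 kip.
Base metal (shear rupture): R_n/Ω = (1/2.0) × 0.6 × 58 × 0.375 × 13 = 84.82 kip.
Governing: base-metal shear rupture.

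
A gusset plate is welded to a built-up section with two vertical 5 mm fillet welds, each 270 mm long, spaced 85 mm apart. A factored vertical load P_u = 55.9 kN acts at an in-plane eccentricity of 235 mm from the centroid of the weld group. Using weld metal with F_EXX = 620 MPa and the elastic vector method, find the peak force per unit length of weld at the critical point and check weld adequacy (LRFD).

f_max ≈ 478 N/mm; adequate

Total weld length L_w = 540 mm. Treat welds as unit-width lines.
Polar moment about centroid: J = 2[d³/12 + d(b/2)²] = 2[270³/12 + 270×42.5²] = 4256000 mm³.
Direct shear f_v = P/L_w = 55.9×10³ / 540 = 103.5 N/mm (vertical).
Torsion M = P·e = 55.9×10³ × 235 = 13136000 N·mm.
Critical point at (x, y) = (42.5, 135) from centroid. f_tx = M·y/J = 416.7 N/mm; f_ty = M·x/J = 131.2 N/mm.
Resultant f_max = √[f_tx² + (f_v + f_ty)²] = √[416.7² + (103.5 + 131.2)²] = 478.3 N/mm.
Capacity per unit length: φr_n = 0.75 × 0.6 × 620 × (0.707 × 5) = 986.3 N/mm.
478.3 ≤ 986.3 → adequate.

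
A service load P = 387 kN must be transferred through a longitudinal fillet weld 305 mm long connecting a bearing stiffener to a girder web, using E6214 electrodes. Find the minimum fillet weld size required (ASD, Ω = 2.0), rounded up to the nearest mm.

E62XX → F_EXX = 620 MPa.
Total weld length L = 305 mm.
Required throat t_e = P × Ω / (0.6 F_EXX × L) = 387 × 2.0 / (0.6 × 620 × 305 × 10⁻³) = 6.822 mm.
Required leg w = t_e / 0.707 = 9.649 mm → use 10 mm.

w = 10 mm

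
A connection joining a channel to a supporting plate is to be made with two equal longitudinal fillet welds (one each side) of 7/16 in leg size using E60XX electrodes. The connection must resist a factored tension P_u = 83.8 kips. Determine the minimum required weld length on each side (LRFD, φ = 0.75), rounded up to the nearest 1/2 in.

L = 5.5 in on each side

E60XX → F_EXX = 60 ksi.
Throat t_e = 0.707 × 0.4375 = 0.3093 in.
φr_n = 0.75 × 0.6 × 60 × 0.3093 = 8.351 kips/in.
L_req = P_u / φr_n = 83.8 / 8.351 = 10.03 in total.
Per side: 10.03 / 2 = 5.017 in.
Round up → use L = 5.5 in on each side.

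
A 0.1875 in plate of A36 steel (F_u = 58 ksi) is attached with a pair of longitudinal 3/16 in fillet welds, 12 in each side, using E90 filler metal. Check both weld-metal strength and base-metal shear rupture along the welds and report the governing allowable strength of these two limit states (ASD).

R_n/Ω ≈ 78.3 kip (base-metal shear rupture governs)

E90XX → F_EXX = 90 ksi.
t_e = 0.707 × 0.1875 = 0.1326 in; L = 24 in.
Weld metal: R_n/Ω = (1/2.0) × 0.6 × 90 × 0.1326 × 24 = 85.9 kip.
Base metal (shear rupture): R_n/Ω = (1/2.0) × 0.6 × 58 × 0.1875 × 24 = 78.3 kip.
Governing: base-metal shear rupture.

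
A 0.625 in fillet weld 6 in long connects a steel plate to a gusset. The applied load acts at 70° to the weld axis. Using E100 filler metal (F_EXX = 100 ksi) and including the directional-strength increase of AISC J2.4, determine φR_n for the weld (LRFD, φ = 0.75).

t_e = 0.707 × 0.625 = 0.4419 in; A_we = 0.4419 × 6 = 2.651 in².
Directional factor: 1.0 + 0.5 sin^1.5(70°) = 1.455.
F_nw = 0.6 × 100 × 1.455 = 87.33 ksi.
φR_n = 0.75 × 87.33 × 2.651 = 173.6 kip.

φR_n ≈ 174 kip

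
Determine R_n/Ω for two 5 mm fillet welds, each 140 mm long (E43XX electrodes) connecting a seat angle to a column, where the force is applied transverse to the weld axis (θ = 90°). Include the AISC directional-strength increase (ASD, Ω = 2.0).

E43XX → F_EXX = 430 MPa.
t_e = 0.707 × 5 = 3.535 mm; A_we = 3.535 × 280 = 989.8 mm².
Directional factor: 1.0 + 0.5 sin^1.5(90°) = 1.5.
F_nw = 0.6 × 430 × 1.5 = 387 MPa.
R_n/Ω = (387 × 989.8) / 2.0 × 10⁻³ = 191.5 kN.

R_n/Ω ≈ 192 kN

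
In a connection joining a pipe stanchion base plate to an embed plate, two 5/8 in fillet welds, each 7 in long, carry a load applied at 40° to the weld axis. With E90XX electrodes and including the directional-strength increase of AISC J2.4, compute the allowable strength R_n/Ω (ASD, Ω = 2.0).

R_n/Ω ≈ 210 kip

E90XX → F_EXX = 90 ksi.
t_e = 0.707 × 0.625 = 0.4419 in; A_we = 0.4419 × 14 = 6.186 in².
Directional factor: 1.0 + 0.5 sin^1.5(40°) = 1.258.
F_nw = 0.6 × 90 × 1.258 = 67.91 ksi.
R_n/Ω = (67.91 × 6.186) / 2.0 = 210.1 kip.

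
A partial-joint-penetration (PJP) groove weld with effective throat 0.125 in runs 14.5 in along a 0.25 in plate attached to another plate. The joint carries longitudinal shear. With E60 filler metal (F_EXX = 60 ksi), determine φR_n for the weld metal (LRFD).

φR_n ≈ 48.9 kip

Effective throat (given) t_e = 0.125 in.
A_we = 0.125 × 14.5 = 1.812 in².
F_nw = 0.6 F_EXX = 36 ksi.
φR_n = 0.75 × 36 × 1.812 = 48.94 kip.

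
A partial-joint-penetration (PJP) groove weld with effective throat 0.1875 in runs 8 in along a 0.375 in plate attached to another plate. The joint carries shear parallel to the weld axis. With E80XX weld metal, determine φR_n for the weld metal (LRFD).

φR_n ≈ 54 kip

E80XX → F_EXX = 80 ksi.
Effective throat (given) t_e = 0.1875 in.
A_we = 0.1875 × 8 = 1.5 in².
F_nw = 0.6 F_EXX = 48 ksi.
φR_n = 0.75 × 48 × 1.5 = 54 kip.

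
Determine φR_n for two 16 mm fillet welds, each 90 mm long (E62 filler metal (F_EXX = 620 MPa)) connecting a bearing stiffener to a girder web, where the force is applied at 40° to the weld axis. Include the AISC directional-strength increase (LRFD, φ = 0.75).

t_e = 0.707 × 16 = 11.31 mm; A_we = 11.31 × 180 = 2036 mm².
Directional factor: 1.0 + 0.5 sin^1.5(40°) = 1.258.
F_nw = 0.6 × 620 × 1.258 = 467.9 MPa.
φR_n = 0.75 × 467.9 × 2036 × 10⁻³ = 714.5 kN.

φR_n ≈ 714 kN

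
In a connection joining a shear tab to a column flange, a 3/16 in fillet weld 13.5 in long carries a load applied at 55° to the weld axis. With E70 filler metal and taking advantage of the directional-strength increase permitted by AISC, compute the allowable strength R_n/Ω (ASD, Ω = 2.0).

E70XX → F_EXX = 70 ksi.
t_e = 0.707 × 0.1875 = 0.1326 in; A_we = 0.1326 × 13.5 = 1.79 in².
Directional factor: 1.0 + 0.5 sin^1.5(55°) = 1.371.
F_nw = 0.6 × 70 × 1.371 = 57.57 ksi.
R_n/Ω = (57.57 × 1.79) / 2.0 = 51.51 kips.

R_n/Ω ≈ 51.5 kips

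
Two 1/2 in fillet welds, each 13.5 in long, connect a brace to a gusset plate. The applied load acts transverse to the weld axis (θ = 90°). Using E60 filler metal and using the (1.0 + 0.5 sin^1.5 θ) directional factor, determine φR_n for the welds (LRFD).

φR_n ≈ 387 kip

E60XX → F_EXX = 60 ksi.
t_e = 0.707 × 0.5 = 0.3535 in; A_we = 0.3535 × 27 = 9.544 in².
Directional factor: 1.0 + 0.5 sin^1.5(90°) = 1.5.
F_nw = 0.6 × 60 × 1.5 = 54 ksi.
φR_n = 0.75 × 54 × 9.544 = 386.6 kip.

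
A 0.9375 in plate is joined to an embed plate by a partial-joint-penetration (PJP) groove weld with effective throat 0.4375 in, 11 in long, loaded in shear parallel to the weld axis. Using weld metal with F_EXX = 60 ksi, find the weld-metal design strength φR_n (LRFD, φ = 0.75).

Effective throat (given) t_e = 0.4375 in.
A_we = 0.4375 × 11 = 4.812 in².
F_nw = 0.6 F_EXX = 36 ksi.
φR_n = 0.75 × 36 × 4.812 = 129.9 kips.

φR_n ≈ 130 kips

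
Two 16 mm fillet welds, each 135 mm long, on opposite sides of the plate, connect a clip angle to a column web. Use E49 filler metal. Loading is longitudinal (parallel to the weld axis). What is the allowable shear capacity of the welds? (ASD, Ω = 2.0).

R_n/Ω ≈ 449 kN

E49XX → F_EXX = 490 MPa.
Effective throat t_e = 0.707 × 16 = 11.31 mm.
Total length L = 270 mm; A_we = 11.31 × 270 = 3054 mm².
F_nw = 0.6 F_EXX = 0.6 × 490 = 294 MPa.
R_n = 294 × 3054 × 10⁻³ = 897.9 kN; R_n/Ω = 897.9/2.0 = 449 kN.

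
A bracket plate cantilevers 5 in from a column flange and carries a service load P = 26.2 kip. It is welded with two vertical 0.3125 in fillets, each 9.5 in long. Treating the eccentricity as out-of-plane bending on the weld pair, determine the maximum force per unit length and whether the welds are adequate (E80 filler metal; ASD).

f_max ≈ 4.57 kip/in; adequate

E80XX → F_EXX = 80 ksi.
L_w = 2 × 9.5 = 19 in; section modulus (unit throat) S = 2 × L²/6 = 30.08 in².
Direct shear f_v = P/L_w = 26.2/19 = 1.379 kip/in.
Moment M = P × e = 26.2 × 5 = 131 kip·in; bending f_b = M/S = 4.355 kip/in.
f_max = √(f_v² + f_b²) = √(1.379² + 4.355²) = 4.568 kip/in.
r_n/Ω = (1/2.0) × 0.6 × 80 × (0.707 × 0.3125) = 5.302 kip/in → adequate.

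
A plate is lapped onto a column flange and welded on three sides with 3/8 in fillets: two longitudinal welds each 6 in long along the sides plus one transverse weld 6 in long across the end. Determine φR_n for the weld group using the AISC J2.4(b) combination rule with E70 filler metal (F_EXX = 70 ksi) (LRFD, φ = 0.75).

φR_n ≈ 160 kip

t_e = 0.707 × 0.375 = 0.2651 in.
R_nwl = 0.6 × 70 × 0.2651 × 12 = 133.6 kip (longitudinal, 2 welds).
R_nwt = 0.6 × 70 × 0.2651 × 6 = 66.81 kip (transverse, base value).
(i) R_nwl + R_nwt = 200.4 kip; (ii) 0.85 R_nwl + 1.5 R_nwt = 213.8 kip.
R_n = max = 213.8 kip [governs: (ii)]; φR_n = 160.3 kip.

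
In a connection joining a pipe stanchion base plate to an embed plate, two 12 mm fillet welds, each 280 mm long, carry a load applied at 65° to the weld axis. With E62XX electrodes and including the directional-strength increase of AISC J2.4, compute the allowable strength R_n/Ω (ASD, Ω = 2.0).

R_n/Ω ≈ 1260 kN

E62XX → F_EXX = 620 MPa.
t_e = 0.707 × 12 = 8.484 mm; A_we = 8.484 × 560 = 4751 mm².
Directional factor: 1.0 + 0.5 sin^1.5(65°) = 1.431.
F_nw = 0.6 × 620 × 1.431 = 532.5 MPa.
R_n/Ω = (532.5 × 4751) / 2.0 × 10⁻³ = 1265 kN.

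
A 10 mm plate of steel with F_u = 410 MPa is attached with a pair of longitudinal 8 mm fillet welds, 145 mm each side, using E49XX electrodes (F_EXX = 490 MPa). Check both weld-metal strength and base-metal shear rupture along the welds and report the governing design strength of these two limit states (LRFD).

φR_n ≈ 362 kN (weld metal governs)

t_e = 0.707 × 8 = 5.656 mm; L = 290 mm.
Weld metal: φR_n = 0.75 × 0.6 × 490 × 5.656 × 290 × 10⁻³ = 361.7 kN.
Base metal (shear rupture): φR_n = 0.75 × 0.6 × 410 × 10 × 290 × 10⁻³ = 535 kN.
Governing: weld metal.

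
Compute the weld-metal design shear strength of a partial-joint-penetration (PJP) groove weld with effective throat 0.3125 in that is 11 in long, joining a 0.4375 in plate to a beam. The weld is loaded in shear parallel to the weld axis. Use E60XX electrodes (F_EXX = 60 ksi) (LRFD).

φR_n ≈ 92.8 kip

Effective throat (given) t_e = 0.3125 in.
A_we = 0.3125 × 11 = 3.438 in².
F_nw = 0.6 F_EXX = 36 ksi.
φR_n = 0.75 × 36 × 3.438 = 92.81 kip.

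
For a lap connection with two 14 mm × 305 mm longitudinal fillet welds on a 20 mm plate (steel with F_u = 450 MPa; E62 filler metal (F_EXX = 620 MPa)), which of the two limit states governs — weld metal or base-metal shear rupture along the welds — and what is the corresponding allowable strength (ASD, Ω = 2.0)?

t_e = 0.707 × 14 = 9.898 mm; L = 610 mm.
Weld metal: R_n/Ω = (1/2.0) × 0.6 × 620 × 9.898 × 610 × 10⁻³ = 1123 kN.
Base metal (shear rupture): R_n/Ω = (1/2.0) × 0.6 × 450 × 20 × 610 × 10⁻³ = 1647 kN.
Governing: weld metal.

R_n/Ω ≈ 1120 kN (weld metal governs)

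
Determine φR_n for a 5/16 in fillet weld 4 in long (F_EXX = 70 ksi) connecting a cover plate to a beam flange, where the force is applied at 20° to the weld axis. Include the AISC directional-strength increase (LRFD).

φR_n ≈ 30.6 kip

t_e = 0.707 × 0.3125 = 0.2209 in; A_we = 0.2209 × 4 = 0.8837 in².
Directional factor: 1.0 + 0.5 sin^1.5(20°) = 1.1.
F_nw = 0.6 × 70 × 1.1 = 46.2 ksi.
φR_n = 0.75 × 46.2 × 0.8837 = 30.62 kip.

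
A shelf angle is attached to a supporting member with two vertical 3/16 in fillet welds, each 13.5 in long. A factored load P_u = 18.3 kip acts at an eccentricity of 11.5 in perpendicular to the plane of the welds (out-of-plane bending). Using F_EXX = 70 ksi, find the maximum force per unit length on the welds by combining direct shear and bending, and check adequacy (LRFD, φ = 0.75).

f_max ≈ 3.53 kip/in; adequate

L_w = 2 × 13.5 = 27 in; section modulus (unit throat) S = 2 × L²/6 = 60.75 in².
Direct shear f_v = P/L_w = 18.3/27 = 0.6778 kip/in.
Moment M = P × e = 18.3 × 11.5 = 210.45 kip·in; bending f_b = M/S = 3.464 kip/in.
f_max = √(f_v² + f_b²) = √(0.6778² + 3.464²) = 3.53 kip/in.
φr_n = 0.75 × 0.6 × 70 × (0.707 × 0.1875) = 4.176 kip/in → adequate.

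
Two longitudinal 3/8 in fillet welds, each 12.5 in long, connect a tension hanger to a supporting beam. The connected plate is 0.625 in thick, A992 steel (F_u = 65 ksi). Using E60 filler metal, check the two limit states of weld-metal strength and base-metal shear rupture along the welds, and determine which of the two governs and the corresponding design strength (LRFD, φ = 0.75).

φR_n ≈ 179 kips (weld metal governs)

E60XX → F_EXX = 60 ksi.
t_e = 0.707 × 0.375 = 0.2651 in; L = 25 in.
Weld metal: φR_n = 0.75 × 0.6 × 60 × 0.2651 × 25 = 179 kips.
Base metal (shear rupture): φR_n = 0.75 × 0.6 × 65 × 0.625 × 25 = 457 kips.
Governing: weld metal.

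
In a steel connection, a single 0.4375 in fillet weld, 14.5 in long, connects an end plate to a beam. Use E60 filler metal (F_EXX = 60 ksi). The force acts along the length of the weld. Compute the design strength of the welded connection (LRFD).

Effective throat t_e = 0.707 × 0.4375 = 0.3093 in.
Total length L = 14.5 in; A_we = 0.3093 × 14.5 = 4.485 in².
F_nw = 0.6 F_EXX = 0.6 × 60 = 36 ksi.
φR_n = 0.75 × 36 × 4.485 = 121.1 kips.

φR_n ≈ 121 kips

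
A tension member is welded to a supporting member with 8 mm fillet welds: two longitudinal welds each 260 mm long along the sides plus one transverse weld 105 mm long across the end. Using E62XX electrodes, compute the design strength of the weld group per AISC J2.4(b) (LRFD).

φR_n ≈ 986 kN

E62XX → F_EXX = 620 MPa.
t_e = 0.707 × 8 = 5.656 mm.
R_nwl = 0.6 × 620 × 5.656 × 520 × 10⁻³ = 1094 kN (longitudinal, 2 welds).
R_nwt = 0.6 × 620 × 5.656 × 105 × 10⁻³ = 220.9 kN (transverse, base value).
(i) R_nwl + R_nwt = 1315 kN; (ii) 0.85 R_nwl + 1.5 R_nwt = 1261 kN.
R_n = max = 1315 kN [governs: (i)]; φR_n = 986.3 kN.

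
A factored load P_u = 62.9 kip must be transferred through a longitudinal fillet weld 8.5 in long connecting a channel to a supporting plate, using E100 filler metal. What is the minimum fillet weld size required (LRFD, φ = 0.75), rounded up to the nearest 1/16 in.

E100XX → F_EXX = 100 ksi.
Total weld length L = 8.5 in.
Required throat t_e = P_u / (φ × 0.6 F_EXX × L) = 62.9 / (0.75 × 0.6 × 100 × 8.5) = 0.1644 in.
Required leg w = t_e / 0.707 = 0.2326 in → use 1/4 in.

w = 1/4 in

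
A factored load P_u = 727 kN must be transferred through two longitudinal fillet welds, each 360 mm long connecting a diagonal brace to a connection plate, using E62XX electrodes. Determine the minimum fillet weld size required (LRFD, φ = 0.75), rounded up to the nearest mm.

w = 6 mm

E62XX → F_EXX = 620 MPa.
Total weld length L = 720 mm.
Required throat t_e = P_u / (φ × 0.6 F_EXX × L) = 727 / (0.75 × 0.6 × 620 × 720 × 10⁻³) = 3.619 mm.
Required leg w = t_e / 0.707 = 5.119 mm → use 6 mm.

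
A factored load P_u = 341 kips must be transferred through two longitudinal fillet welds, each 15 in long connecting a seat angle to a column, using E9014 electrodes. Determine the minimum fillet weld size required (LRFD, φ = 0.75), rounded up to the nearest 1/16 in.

w = 7/16 in

E90XX → F_EXX = 90 ksi.
Total weld length L = 30 in.
Required throat t_e = P_u / (φ × 0.6 F_EXX × L) = 341 / (0.75 × 0.6 × 90 × 30) = 0.2807 in.
Required leg w = t_e / 0.707 = 0.397 in → use 7/16 in.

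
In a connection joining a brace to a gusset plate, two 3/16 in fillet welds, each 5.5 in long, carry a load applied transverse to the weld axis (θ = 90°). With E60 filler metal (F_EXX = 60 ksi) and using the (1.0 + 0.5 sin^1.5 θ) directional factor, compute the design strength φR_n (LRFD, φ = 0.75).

t_e = 0.707 × 0.1875 = 0.1326 in; A_we = 0.1326 × 11 = 1.458 in².
Directional factor: 1.0 + 0.5 sin^1.5(90°) = 1.5.
F_nw = 0.6 × 60 × 1.5 = 54 ksi.
φR_n = 0.75 × 54 × 1.458 = 59.06 kips.

φR_n ≈ 59.1 kips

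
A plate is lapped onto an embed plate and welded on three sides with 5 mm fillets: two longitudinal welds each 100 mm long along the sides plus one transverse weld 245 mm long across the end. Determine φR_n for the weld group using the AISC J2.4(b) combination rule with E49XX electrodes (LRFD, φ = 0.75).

φR_n ≈ 419 kN

E49XX → F_EXX = 490 MPa.
t_e = 0.707 × 5 = 3.535 mm.
R_nwl = 0.6 × 490 × 3.535 × 200 × 10⁻³ = 207.9 kN (longitudinal, 2 welds).
R_nwt = 0.6 × 490 × 3.535 × 245 × 10⁻³ = 254.6 kN (transverse, base value).
(i) R_nwl + R_nwt = 462.5 kN; (ii) 0.85 R_nwl + 1.5 R_nwt = 558.6 kN.
R_n = max = 558.6 kN [governs: (ii)]; φR_n = 419 kN.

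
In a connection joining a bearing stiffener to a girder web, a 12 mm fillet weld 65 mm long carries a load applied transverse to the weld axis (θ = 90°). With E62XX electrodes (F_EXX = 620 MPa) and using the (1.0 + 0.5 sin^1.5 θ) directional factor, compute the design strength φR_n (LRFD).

t_e = 0.707 × 12 = 8.484 mm; A_we = 8.484 × 65 = 551.5 mm².
Directional factor: 1.0 + 0.5 sin^1.5(90°) = 1.5.
F_nw = 0.6 × 620 × 1.5 = 558 MPa.
φR_n = 0.75 × 558 × 551.5 × 10⁻³ = 230.8 kN.

φR_n ≈ 231 kN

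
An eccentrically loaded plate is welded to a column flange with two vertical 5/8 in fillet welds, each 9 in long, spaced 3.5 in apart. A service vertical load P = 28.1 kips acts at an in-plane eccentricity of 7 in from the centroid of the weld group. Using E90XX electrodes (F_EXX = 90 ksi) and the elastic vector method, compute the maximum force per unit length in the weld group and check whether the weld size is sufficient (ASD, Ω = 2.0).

f_max ≈ 6.12 kip/in; adequate

Total weld length L_w = 18 in. Treat welds as unit-width lines.
Polar moment about centroid: J = 2[d³/12 + d(b/2)²] = 2[9³/12 + 9×1.75²] = 176.6 in³.
Direct shear f_v = P/L_w = 28.1 / 18 = 1.561 kip/in (vertical).
Torsion M = P·e = 28.1 × 7 = 196.7 kip·in.
Critical point at (x, y) = (1.75, 4.5) from centroid. f_tx = M·y/J = 5.011 kip/in; f_ty = M·x/J = 1.949 kip/in.
Resultant f_max = √[f_tx² + (f_v + f_ty)²] = √[5.011² + (1.561 + 1.949)²] = 6.118 kip/in.
Capacity per unit length: r_n/Ω = (1/2.0) × 0.6 × 90 × (0.707 × 0.625) = 11.93 kip/in.
6.118 ≤ 11.93 → adequate.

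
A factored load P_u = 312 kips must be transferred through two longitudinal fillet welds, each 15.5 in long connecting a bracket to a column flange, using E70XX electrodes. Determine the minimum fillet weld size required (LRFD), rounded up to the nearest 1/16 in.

w = 1/2 in

E70XX → F_EXX = 70 ksi.
Total weld length L = 31 in.
Required throat t_e = P_u / (φ × 0.6 F_EXX × L) = 312 / (0.75 × 0.6 × 70 × 31) = 0.3195 in.
Required leg w = t_e / 0.707 = 0.4519 in → use 1/2 in.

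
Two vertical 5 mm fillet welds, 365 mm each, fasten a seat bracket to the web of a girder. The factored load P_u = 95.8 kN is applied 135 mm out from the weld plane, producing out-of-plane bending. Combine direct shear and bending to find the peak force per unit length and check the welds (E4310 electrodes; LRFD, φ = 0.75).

E43XX → F_EXX = 430 MPa.
L_w = 2 × 365 = 730 mm; section modulus (unit throat) S = 2 × L²/6 = 44410 mm².
Direct shear f_v = P/L_w = 95.8×10³/730 = 131.2 N/mm.
Moment M = P × e = 95.8×10³ × 135 = 12933000 N·mm; bending f_b = M/S = 291.2 N/mm.
f_max = √(f_v² + f_b²) = √(131.2² + 291.2²) = 319.4 N/mm.
φr_n = 0.75 × 0.6 × 430 × (0.707 × 5) = 684 N/mm → adequate.

f_max ≈ 319 N/mm; adequate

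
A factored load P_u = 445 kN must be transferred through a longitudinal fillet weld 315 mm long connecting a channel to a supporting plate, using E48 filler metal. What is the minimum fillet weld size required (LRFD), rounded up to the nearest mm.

w = 10 mm

E48XX → F_EXX = 480 MPa.
Total weld length L = 315 mm.
Required throat t_e = P_u / (φ × 0.6 F_EXX × L) = 445 / (0.75 × 0.6 × 480 × 315 × 10⁻³) = 6.54 mm.
Required leg w = t_e / 0.707 = 9.251 mm → use 10 mm.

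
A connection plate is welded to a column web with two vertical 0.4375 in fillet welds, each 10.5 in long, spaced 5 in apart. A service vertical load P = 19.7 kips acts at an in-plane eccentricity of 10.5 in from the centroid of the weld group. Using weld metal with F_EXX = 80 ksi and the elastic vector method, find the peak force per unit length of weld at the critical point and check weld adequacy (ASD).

f_max ≈ 4.2 kip/in; adequate

Total weld length L_w = 21 in. Treat welds as unit-width lines.
Polar moment about centroid: J = 2[d³/12 + d(b/2)²] = 2[10.5³/12 + 10.5×2.5²] = 324.2 in³.
Direct shear f_v = P/L_w = 19.7 / 21 = 0.9381 kip/in (vertical).
Torsion M = P·e = 19.7 × 10.5 = 206.85 kip·in.
Critical point at (x, y) = (2.5, 5.25) from centroid. f_tx = M·y/J = 3.35 kip/in; f_ty = M·x/J = 1.595 kip/in.
Resultant f_max = √[f_tx² + (f_v + f_ty)²] = √[3.35² + (0.9381 + 1.595)²] = 4.2 kip/in.
Capacity per unit length: r_n/Ω = (1/2.0) × 0.6 × 80 × (0.707 × 0.4375) = 7.423 kip/in.
4.2 ≤ 7.423 → adequate.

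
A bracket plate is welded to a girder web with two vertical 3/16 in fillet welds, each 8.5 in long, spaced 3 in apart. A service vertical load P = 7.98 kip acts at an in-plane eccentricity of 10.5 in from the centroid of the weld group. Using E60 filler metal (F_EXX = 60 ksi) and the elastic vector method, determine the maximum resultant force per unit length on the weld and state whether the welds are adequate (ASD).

Total weld length L_w = 17 in. Treat welds as unit-width lines.
Polar moment about centroid: J = 2[d³/12 + d(b/2)²] = 2[8.5³/12 + 8.5×1.5²] = 140.6 in³.
Direct shear f_v = P/L_w = 7.98 / 17 = 0.4694 kip/in (vertical).
Torsion M = P·e = 7.98 × 10.5 = 83.79 kip·in.
Critical point at (x, y) = (1.5, 4.25) from centroid. f_tx = M·y/J = 2.533 kip/in; f_ty = M·x/J = 0.8939 kip/in.
Resultant f_max = √[f_tx² + (f_v + f_ty)²] = √[2.533² + (0.4694 + 0.8939)²] = 2.876 kip/in.
Capacity per unit length: r_n/Ω = (1/2.0) × 0.6 × 60 × (0.707 × 0.1875) = 2.386 kip/in.
2.876 > 2.386 → NOT adequate.

f_max ≈ 2.88 kip/in; NOT adequate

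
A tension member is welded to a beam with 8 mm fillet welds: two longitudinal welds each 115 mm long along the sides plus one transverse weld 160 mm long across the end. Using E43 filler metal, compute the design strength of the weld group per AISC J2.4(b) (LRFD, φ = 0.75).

E43XX → F_EXX = 430 MPa.
t_e = 0.707 × 8 = 5.656 mm.
R_nwl = 0.6 × 430 × 5.656 × 230 × 10⁻³ = 335.6 kN (longitudinal, 2 welds).
R_nwt = 0.6 × 430 × 5.656 × 160 × 10⁻³ = 233.5 kN (transverse, base value).
(i) R_nwl + R_nwt = 569.1 kN; (ii) 0.85 R_nwl + 1.5 R_nwt = 635.5 kN.
R_n = max = 635.5 kN [governs: (ii)]; φR_n = 476.6 kN.

φR_n ≈ 477 kN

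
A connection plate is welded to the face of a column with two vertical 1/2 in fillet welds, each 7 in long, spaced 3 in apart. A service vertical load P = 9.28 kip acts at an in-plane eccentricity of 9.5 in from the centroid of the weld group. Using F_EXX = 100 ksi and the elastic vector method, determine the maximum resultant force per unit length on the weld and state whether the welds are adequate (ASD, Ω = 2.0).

Total weld length L_w = 14 in. Treat welds as unit-width lines.
Polar moment about centroid: J = 2[d³/12 + d(b/2)²] = 2[7³/12 + 7×1.5²] = 88.67 in³.
Direct shear f_v = P/L_w = 9.28 / 14 = 0.6629 kip/in (vertical).
Torsion M = P·e = 9.28 × 9.5 = 88.16 kip·in.
Critical point at (x, y) = (1.5, 3.5) from centroid. f_tx = M·y/J = 3.48 kip/in; f_ty = M·x/J = 1.491 kip/in.
Resultant f_max = √[f_tx² + (f_v + f_ty)²] = √[3.48² + (0.6629 + 1.491)²] = 4.093 kip/in.
Capacity per unit length: r_n/Ω = (1/2.0) × 0.6 × 100 × (0.707 × 0.5) = 10.6 kip/in.
4.093 ≤ 10.6 → adequate.

f_max ≈ 4.09 kip/in; adequate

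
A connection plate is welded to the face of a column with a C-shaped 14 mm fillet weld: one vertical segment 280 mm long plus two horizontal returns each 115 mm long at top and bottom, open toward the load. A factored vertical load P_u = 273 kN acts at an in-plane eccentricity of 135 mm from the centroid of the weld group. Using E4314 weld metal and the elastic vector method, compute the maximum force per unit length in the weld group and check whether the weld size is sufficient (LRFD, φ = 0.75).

f_max ≈ 1240 N/mm; adequate

E43XX → F_EXX = 430 MPa.
Total weld length L_w = 510 mm. Treat welds as unit-width lines.
Centroid: x̄ = 2×115×57.5 / 510 = 25.93 mm from the vertical weld.
Polar moment about centroid: J = I_x + I_y = [280³/12 + 2×115×140²] + [280×25.93² + 2(115³/12 + 115×31.57²)] = 7008000 mm³.
Direct shear f_v = P/L_w = 273×10³ / 510 = 535.3 N/mm (vertical).
Torsion M = P·e = 273×10³ × 135 = 36855000 N·mm.
Critical point at (x, y) = (89.07, 140) from centroid. f_tx = M·y/J = 736.2 N/mm; f_ty = M·x/J = 468.4 N/mm.
Resultant f_max = √[f_tx² + (f_v + f_ty)²] = √[736.2² + (535.3 + 468.4)²] = 1245 N/mm.
Capacity per unit length: φr_n = 0.75 × 0.6 × 430 × (0.707 × 14) = 1915 N/mm.
1245 ≤ 1915 → adequate.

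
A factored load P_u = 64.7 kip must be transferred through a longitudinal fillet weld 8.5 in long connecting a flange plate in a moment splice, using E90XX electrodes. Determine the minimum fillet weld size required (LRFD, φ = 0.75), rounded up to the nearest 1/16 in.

E90XX → F_EXX = 90 ksi.
Total weld length L = 8.5 in.
Required throat t_e = P_u / (φ × 0.6 F_EXX × L) = 64.7 / (0.75 × 0.6 × 90 × 8.5) = 0.1879 in.
Required leg w = t_e / 0.707 = 0.2658 in → use 5/16 in.

w = 5/16 in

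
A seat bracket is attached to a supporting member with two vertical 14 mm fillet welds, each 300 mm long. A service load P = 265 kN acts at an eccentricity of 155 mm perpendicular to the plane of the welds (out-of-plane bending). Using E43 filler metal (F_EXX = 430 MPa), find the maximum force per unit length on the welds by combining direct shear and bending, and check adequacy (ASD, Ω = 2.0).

f_max ≈ 1440 N/mm; NOT adequate

L_w = 2 × 300 = 600 mm; section modulus (unit throat) S = 2 × L²/6 = 30000 mm².
Direct shear f_v = P/L_w = 265×10³/600 = 441.7 N/mm.
Moment M = P × e = 265×10³ × 155 = 41075000 N·mm; bending f_b = M/S = 1369 N/mm.
f_max = √(f_v² + f_b²) = √(441.7² + 1369²) = 1439 N/mm.
r_n/Ω = (1/2.0) × 0.6 × 430 × (0.707 × 14) = 1277 N/mm → NOT adequate.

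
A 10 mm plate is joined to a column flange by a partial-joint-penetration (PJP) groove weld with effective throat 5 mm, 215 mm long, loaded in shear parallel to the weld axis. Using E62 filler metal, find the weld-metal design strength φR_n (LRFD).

φR_n ≈ 300 kN

E62XX → F_EXX = 620 MPa.
Effective throat (given) t_e = 5 mm.
A_we = 5 × 215 = 1075 mm².
F_nw = 0.6 F_EXX = 372 MPa.
φR_n = 0.75 × 372 × 1075 × 10⁻³ = 299.9 kN.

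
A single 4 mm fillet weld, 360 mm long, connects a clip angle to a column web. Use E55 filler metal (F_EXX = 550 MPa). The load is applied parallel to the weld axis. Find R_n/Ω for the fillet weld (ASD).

R_n/Ω ≈ 168 kN

Effective throat t_e = 0.707 × 4 = 2.828 mm.
Total length L = 360 mm; A_we = 2.828 × 360 = 1018 mm².
F_nw = 0.6 F_EXX = 0.6 × 550 = 330 MPa.
R_n = 330 × 1018 × 10⁻³ = 336 kN; R_n/Ω = 336/2.0 = 168 kN.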